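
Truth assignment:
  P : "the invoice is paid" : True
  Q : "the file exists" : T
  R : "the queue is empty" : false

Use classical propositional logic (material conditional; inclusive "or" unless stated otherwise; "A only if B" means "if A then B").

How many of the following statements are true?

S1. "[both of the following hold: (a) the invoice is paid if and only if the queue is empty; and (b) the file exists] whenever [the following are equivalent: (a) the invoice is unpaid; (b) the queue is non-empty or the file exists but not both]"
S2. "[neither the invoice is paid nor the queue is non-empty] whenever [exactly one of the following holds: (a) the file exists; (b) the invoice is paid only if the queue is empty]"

S1: This is (not P iff (not R xor Q)) -> ((P iff R) and Q).

not P = not True = False
not R = not False = True
not R xor Q = True xor True = False
not P iff (not R xor Q) = False iff False = True
P iff R = True iff False = False
(P iff R) and Q = False and True = False
(not P iff (not R xor Q)) -> ((P iff R) and Q) = True -> False = False
Thus S1 is false.

S2: Parsed as (Q xor (P -> R)) -> (P nor not R)

P -> R = True -> False = False
Q xor (P -> R) = True xor False = True
not R = not False = True
P nor not R = True nor True = False
(Q xor (P -> R)) -> (P nor not R) = True -> False = False
So S2 is false.

0 of the 2 statements are true (none).

0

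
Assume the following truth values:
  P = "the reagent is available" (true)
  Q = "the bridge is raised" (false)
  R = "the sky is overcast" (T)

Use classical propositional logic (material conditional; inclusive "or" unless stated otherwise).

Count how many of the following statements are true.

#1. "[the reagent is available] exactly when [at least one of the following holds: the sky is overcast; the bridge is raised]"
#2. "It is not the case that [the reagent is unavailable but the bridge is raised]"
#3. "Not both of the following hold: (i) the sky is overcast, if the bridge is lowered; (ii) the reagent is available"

#1: Parsed as P ↔ (R ∨ Q)

R ∨ Q = T ∨ F = T
P ↔ (R ∨ Q) = T ↔ T = T
So #1 is true.

#2: Formalization: ¬(¬P ∧ Q)

¬P = ¬T = F
¬P ∧ Q = F ∧ F = F
¬(¬P ∧ Q) = ¬F = T
So #2 is true.

#3: Parsed as (¬Q → R) ↑ P

¬Q = ¬F = T
¬Q → R = T → T = T
(¬Q → R) ↑ P = T ↑ T = F
So #3 is false.

2 of the 3 statements are true (#1, #2).

2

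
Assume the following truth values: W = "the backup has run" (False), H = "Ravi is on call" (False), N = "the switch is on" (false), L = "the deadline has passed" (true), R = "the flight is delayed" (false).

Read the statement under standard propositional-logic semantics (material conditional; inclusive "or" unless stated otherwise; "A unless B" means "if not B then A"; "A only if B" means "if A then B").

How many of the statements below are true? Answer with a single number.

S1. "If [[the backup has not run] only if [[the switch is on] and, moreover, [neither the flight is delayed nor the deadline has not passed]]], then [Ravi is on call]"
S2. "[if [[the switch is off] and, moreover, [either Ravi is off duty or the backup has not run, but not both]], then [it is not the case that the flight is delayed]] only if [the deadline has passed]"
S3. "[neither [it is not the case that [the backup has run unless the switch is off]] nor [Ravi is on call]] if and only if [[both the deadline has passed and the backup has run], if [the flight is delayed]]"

S1: Parsed as (¬W → (N ∧ (R ↓ ¬L))) → H

¬W = ¬F = T
¬L = ¬T = F
R ↓ ¬L = F ↓ F = T
N ∧ (R ↓ ¬L) = F ∧ T = F
¬W → (N ∧ (R ↓ ¬L)) = T → F = F
(¬W → (N ∧ (R ↓ ¬L))) → H = F → F = T
Hence S1 is true.

S2: Parsed as ((¬N ∧ (¬H ⊕ ¬W)) → ¬R) → L

¬N = ¬F = T
¬H = ¬F = T
¬W = ¬F = T
¬H ⊕ ¬W = T ⊕ T = F
¬N ∧ (¬H ⊕ ¬W) = T ∧ F = F
¬R = ¬F = T
(¬N ∧ (¬H ⊕ ¬W)) → ¬R = F → T = T
((¬N ∧ (¬H ⊕ ¬W)) → ¬R) → L = T → T = T
So S2 is true.

S3: Formalization: (¬(W ∨ ¬N) ↓ H) ↔ (R → (L ∧ W))

¬N = ¬F = T
W ∨ ¬N = F ∨ T = T
¬(W ∨ ¬N) = ¬T = F
¬(W ∨ ¬N) ↓ H = F ↓ F = T
L ∧ W = T ∧ F = F
R → (L ∧ W) = F → F = T
(¬(W ∨ ¬N) ↓ H) ↔ (R → (L ∧ W)) = T ↔ T = T
So S3 is true.

Count: 3.

3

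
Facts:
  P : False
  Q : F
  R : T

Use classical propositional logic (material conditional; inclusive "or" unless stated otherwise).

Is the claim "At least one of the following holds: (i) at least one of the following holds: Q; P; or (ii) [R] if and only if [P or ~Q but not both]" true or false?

Values: Q=F, P=F, R=T.
Parsed as (Q | P) | (R <-> (P xor ~Q))

Q | P = F | F = F
~Q = ~F = T
P xor ~Q = F xor T = T
R <-> (P xor ~Q) = T <-> T = T
(Q | P) | (R <-> (P xor ~Q)) = F | T = T

True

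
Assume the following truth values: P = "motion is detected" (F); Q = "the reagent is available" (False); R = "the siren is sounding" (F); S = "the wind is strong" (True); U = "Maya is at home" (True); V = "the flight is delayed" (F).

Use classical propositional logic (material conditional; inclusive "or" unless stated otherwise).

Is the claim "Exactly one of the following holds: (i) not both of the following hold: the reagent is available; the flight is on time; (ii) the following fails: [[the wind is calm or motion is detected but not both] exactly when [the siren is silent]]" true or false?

False.

In symbols: (Q nand not V) xor not ((not S xor P) iff not R)

not V = not False = True
Q nand not V = False nand True = True
not S = not True = False
not S xor P = False xor False = False
not R = not False = True
(not S xor P) iff not R = False iff True = False
not ((not S xor P) iff not R) = not False = True
(Q nand not V) xor not ((not S xor P) iff not R) = True xor True = False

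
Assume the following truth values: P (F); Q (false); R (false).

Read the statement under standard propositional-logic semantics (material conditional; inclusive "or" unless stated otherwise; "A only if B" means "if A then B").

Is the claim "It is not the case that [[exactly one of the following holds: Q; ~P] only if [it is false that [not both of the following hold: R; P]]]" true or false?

True

Values: Q=False, P=False, R=False.
Parsed as not ((Q xor not P) -> not (R nand P))

not P = not False = True
Q xor not P = False xor True = True
R nand P = False nand False = True
not (R nand P) = not True = False
(Q xor not P) -> not (R nand P) = True -> False = False
not ((Q xor not P) -> not (R nand P)) = not False = True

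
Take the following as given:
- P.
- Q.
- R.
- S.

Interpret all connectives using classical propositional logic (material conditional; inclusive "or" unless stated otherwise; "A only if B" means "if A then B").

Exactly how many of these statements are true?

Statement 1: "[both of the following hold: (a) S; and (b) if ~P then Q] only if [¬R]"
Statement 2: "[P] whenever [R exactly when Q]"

1

Statement 1: Formalization: (S & (~P -> Q)) -> ~R

~P = ~T = F
~P -> Q = F -> T = T
S & (~P -> Q) = T & T = T
~R = ~T = F
(S & (~P -> Q)) -> ~R = T -> F = F
Thus Statement 1 is false.

Statement 2: Parsed as (R <-> Q) -> P

R <-> Q = T <-> T = T
(R <-> Q) -> P = T -> T = T
Hence Statement 2 is true.

True statements: 1 (Statement 2).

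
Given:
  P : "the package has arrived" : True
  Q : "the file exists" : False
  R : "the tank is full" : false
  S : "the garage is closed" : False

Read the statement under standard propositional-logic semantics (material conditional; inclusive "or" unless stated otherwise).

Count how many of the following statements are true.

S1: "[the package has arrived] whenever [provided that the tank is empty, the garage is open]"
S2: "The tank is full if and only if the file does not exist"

1

S1: Formalization: (not R -> not S) -> P

not R = not False = True
not S = not False = True
not R -> not S = True -> True = True
(not R -> not S) -> P = True -> True = True
Hence S1 is true.

S2: This is R iff not Q.

not Q = not False = True
R iff not Q = False iff True = False
Thus S2 is false.

Count: 1.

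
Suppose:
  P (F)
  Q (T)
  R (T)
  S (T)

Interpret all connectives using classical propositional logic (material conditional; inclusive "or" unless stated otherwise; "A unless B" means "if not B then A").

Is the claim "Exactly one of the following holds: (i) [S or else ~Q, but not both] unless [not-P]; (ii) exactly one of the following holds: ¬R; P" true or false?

true

Formalization: ((S xor not Q) or not P) xor (not R xor P)

not Q = not True = False
S xor not Q = True xor False = True
not P = not False = True
(S xor not Q) or not P = True or True = True
not R = not True = False
not R xor P = False xor False = False
((S xor not Q) or not P) xor (not R xor P) = True xor False = True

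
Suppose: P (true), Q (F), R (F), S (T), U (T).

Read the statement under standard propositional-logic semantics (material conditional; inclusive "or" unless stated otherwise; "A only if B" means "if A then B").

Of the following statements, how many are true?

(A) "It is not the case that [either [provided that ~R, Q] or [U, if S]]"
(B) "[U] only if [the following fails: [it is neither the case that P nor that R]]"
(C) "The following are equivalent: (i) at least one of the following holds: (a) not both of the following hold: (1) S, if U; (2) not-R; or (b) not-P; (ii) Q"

(A): Formalization: ¬((¬R → Q) ∨ (S → U))

¬R = ¬F = T
¬R → Q = T → F = F
S → U = T → T = T
(¬R → Q) ∨ (S → U) = F ∨ T = T
¬((¬R → Q) ∨ (S → U)) = ¬T = F
Hence (A) is false.

(B): Parsed as U → ¬(P ↓ R)

P ↓ R = T ↓ F = F
¬(P ↓ R) = ¬F = T
U → ¬(P ↓ R) = T → T = T
Thus (B) is true.

(C): Parsed as (((U → S) ↑ ¬R) ∨ ¬P) ↔ Q

U → S = T → T = T
¬R = ¬F = T
(U → S) ↑ ¬R = T ↑ T = F
¬P = ¬T = F
((U → S) ↑ ¬R) ∨ ¬P = F ∨ F = F
(((U → S) ↑ ¬R) ∨ ¬P) ↔ Q = F ↔ F = T
Hence (C) is true.

True statements: 2 ((B), (C)).

2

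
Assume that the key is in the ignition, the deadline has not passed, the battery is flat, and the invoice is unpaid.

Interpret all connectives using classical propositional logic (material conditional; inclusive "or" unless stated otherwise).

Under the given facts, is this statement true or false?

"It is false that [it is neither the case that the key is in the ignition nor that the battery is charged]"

The statement is true.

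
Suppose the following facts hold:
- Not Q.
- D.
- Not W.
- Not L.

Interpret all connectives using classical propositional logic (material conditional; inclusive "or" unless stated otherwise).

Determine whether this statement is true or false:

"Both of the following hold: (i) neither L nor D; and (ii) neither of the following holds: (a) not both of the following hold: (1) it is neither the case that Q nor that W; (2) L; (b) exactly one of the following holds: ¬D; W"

In symbols: (L ↓ D) ∧ (((Q ↓ W) ↑ L) ↓ (¬D ⊕ W))

L ↓ D = F ↓ T = F
Q ↓ W = F ↓ F = T
(Q ↓ W) ↑ L = T ↑ F = T
¬D = ¬T = F
¬D ⊕ W = F ⊕ F = F
((Q ↓ W) ↑ L) ↓ (¬D ⊕ W) = T ↓ F = F
(L ↓ D) ∧ (((Q ↓ W) ↑ L) ↓ (¬D ⊕ W)) = F ∧ F = F

False.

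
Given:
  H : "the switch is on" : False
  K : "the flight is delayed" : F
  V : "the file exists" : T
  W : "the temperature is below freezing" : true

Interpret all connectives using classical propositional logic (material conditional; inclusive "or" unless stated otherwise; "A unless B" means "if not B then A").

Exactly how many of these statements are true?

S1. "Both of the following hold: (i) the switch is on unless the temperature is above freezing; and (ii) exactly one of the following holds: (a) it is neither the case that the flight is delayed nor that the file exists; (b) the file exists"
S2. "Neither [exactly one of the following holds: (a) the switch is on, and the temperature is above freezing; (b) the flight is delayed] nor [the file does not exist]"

1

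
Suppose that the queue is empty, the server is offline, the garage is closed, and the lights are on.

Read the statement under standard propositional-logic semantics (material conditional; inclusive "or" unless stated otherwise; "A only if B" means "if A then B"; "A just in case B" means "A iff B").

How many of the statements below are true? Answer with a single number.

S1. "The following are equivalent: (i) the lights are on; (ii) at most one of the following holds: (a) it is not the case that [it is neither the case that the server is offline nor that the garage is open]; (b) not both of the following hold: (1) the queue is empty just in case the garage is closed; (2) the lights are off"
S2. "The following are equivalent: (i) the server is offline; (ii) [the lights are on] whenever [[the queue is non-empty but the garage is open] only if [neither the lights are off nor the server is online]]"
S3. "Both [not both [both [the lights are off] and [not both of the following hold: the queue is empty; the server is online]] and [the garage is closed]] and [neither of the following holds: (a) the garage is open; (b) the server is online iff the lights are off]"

1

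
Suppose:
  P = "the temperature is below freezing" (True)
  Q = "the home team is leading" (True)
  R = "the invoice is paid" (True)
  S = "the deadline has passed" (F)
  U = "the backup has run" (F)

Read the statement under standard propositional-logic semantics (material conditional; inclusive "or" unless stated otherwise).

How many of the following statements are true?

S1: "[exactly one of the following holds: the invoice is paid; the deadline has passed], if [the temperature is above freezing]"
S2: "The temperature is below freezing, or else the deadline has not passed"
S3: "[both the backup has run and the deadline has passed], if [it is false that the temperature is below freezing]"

S1: Formalization: not P -> (R xor S)

not P = not True = False
R xor S = True xor False = True
not P -> (R xor S) = False -> True = True
Thus S1 is true.

S2: In symbols: P or not S

not S = not False = True
P or not S = True or True = True
Hence S2 is true.

S3: Formalization: not P -> (U and S)

not P = not True = False
U and S = False and False = False
not P -> (U and S) = False -> False = True
Hence S3 is true.

Count: 3.

3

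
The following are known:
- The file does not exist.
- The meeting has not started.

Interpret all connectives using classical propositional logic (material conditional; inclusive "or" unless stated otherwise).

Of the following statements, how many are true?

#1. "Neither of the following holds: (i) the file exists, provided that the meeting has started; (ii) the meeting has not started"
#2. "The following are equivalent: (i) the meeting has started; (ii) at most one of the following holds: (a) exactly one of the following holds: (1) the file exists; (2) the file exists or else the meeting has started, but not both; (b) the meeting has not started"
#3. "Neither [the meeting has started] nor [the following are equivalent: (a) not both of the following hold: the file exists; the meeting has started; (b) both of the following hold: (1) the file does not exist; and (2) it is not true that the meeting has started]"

Let Q = "the meeting has started" (F), P = "the file exists" (F).

#1: This is (Q → P) ↓ ¬Q.

Q → P = F → F = T
¬Q = ¬F = T
(Q → P) ↓ ¬Q = T ↓ T = F
Hence #1 is false.

#2: This is Q ↔ ((P ⊕ (P ⊕ Q)) ↑ ¬Q).

P ⊕ Q = F ⊕ F = F
P ⊕ (P ⊕ Q) = F ⊕ F = F
¬Q = ¬F = T
(P ⊕ (P ⊕ Q)) ↑ ¬Q = F ↑ T = T
Q ↔ ((P ⊕ (P ⊕ Q)) ↑ ¬Q) = F ↔ T = F
So #2 is false.

#3: Formalization: Q ↓ ((P ↑ Q) ↔ (¬P ∧ ¬Q))

P ↑ Q = F ↑ F = T
¬P = ¬F = T
¬Q = ¬F = T
¬P ∧ ¬Q = T ∧ T = T
(P ↑ Q) ↔ (¬P ∧ ¬Q) = T ↔ T = T
Q ↓ ((P ↑ Q) ↔ (¬P ∧ ¬Q)) = F ↓ T = F
Hence #3 is false.

Count: 0.

0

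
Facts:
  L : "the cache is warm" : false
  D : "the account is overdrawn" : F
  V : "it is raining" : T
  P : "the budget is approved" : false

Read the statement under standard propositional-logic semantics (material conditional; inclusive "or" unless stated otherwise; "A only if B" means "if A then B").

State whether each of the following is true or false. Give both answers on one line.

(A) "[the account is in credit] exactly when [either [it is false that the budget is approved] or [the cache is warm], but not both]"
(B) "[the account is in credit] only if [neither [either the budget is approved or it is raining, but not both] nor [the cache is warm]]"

(A): This is not D iff (not P xor L).

not D = not False = True
not P = not False = True
not P xor L = True xor False = True
not D iff (not P xor L) = True iff True = True
Thus (A) is true.

(B): In symbols: not D -> ((P xor V) nor L)

not D = not False = True
P xor V = False xor True = True
(P xor V) nor L = True nor False = False
not D -> ((P xor V) nor L) = True -> False = False
Thus (B) is false.

(A) T; (B) F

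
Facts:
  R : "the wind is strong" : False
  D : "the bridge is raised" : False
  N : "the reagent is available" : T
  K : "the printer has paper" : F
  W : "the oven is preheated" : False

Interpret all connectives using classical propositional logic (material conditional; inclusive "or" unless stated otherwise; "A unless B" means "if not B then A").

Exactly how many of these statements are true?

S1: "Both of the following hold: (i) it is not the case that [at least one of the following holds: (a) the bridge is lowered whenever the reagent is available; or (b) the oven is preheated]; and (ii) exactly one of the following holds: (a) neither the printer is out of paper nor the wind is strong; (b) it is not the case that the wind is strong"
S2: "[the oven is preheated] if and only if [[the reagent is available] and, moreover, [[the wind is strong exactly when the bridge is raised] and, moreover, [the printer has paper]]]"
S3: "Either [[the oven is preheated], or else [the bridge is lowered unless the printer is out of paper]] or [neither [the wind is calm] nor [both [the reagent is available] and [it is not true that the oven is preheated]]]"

2

S1: Formalization: not ((N -> not D) or W) and ((not K nor R) xor not R)

not D = not False = True
N -> not D = True -> True = True
(N -> not D) or W = True or False = True
not ((N -> not D) or W) = not True = False
not K = not False = True
not K nor R = True nor False = False
not R = not False = True
(not K nor R) xor not R = False xor True = True
not ((N -> not D) or W) and ((not K nor R) xor not R) = False and True = False
Hence S1 is false.

S2: This is W iff (N and ((R iff D) and K)).

R iff D = False iff False = True
(R iff D) and K = True and False = False
N and ((R iff D) and K) = True and False = False
W iff (N and ((R iff D) and K)) = False iff False = True
Hence S2 is true.

S3: This is (W or (not D or not K)) or (not R nor (N and not W)).

not D = not False = True
not K = not False = True
not D or not K = True or True = True
W or (not D or not K) = False or True = True
not R = not False = True
not W = not False = True
N and not W = True and True = True
not R nor (N and not W) = True nor True = False
(W or (not D or not K)) or (not R nor (N and not W)) = True or False = True
Hence S3 is true.

Count: 2.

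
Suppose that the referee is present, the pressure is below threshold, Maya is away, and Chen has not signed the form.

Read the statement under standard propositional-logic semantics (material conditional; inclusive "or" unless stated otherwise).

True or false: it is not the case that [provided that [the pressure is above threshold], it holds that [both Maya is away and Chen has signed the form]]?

Let H = "the pressure is above threshold" (False), N = "Maya is at home" (False), U = "Chen has signed the form" (False).
This is not (H -> (not N and U)).

not N = not False = True
not N and U = True and False = False
H -> (not N and U) = False -> False = True
not (H -> (not N and U)) = not True = False

false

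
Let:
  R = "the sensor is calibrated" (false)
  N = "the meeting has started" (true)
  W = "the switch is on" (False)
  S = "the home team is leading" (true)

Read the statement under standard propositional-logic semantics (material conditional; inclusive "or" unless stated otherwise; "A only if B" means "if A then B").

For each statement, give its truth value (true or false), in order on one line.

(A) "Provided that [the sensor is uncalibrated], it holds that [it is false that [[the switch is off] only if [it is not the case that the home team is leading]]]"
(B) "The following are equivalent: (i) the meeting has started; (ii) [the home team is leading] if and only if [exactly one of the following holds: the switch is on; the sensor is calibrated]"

(A) T / (B) F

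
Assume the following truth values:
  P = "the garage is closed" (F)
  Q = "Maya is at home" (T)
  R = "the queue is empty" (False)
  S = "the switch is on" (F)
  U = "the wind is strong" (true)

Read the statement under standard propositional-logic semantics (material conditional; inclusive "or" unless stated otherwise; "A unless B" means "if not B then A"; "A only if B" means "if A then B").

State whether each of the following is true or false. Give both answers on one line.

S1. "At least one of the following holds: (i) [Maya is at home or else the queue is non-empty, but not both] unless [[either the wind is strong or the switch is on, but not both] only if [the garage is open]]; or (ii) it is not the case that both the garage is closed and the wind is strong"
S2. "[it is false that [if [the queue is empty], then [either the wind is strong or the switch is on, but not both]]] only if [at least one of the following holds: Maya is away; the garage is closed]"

S1 T, S2 T

S1: Parsed as ((Q xor ~R) | ((U xor S) -> ~P)) | (P nand U)

~R = ~F = T
Q xor ~R = T xor T = F
U xor S = T xor F = T
~P = ~F = T
(U xor S) -> ~P = T -> T = T
(Q xor ~R) | ((U xor S) -> ~P) = F | T = T
P nand U = F nand T = T
((Q xor ~R) | ((U xor S) -> ~P)) | (P nand U) = T | T = T
Hence S1 is true.

S2: Parsed as ~(R -> (U xor S)) -> (~Q | P)

U xor S = T xor F = T
R -> (U xor S) = F -> T = T
~(R -> (U xor S)) = ~T = F
~Q = ~T = F
~Q | P = F | F = F
~(R -> (U xor S)) -> (~Q | P) = F -> F = T
Hence S2 is true.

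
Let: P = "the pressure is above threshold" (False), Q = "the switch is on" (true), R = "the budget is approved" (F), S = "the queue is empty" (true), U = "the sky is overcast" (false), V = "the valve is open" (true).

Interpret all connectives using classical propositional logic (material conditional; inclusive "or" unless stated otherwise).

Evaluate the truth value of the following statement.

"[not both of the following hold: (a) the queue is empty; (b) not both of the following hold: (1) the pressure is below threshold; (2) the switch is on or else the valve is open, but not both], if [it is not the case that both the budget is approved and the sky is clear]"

Values: R=F, U=F, S=T, P=F, Q=T, V=T.
In symbols: (R nand ~U) -> (S nand (~P nand (Q xor V)))

~U = ~F = T
R nand ~U = F nand T = T
~P = ~F = T
Q xor V = T xor T = F
~P nand (Q xor V) = T nand F = T
S nand (~P nand (Q xor V)) = T nand T = F
(R nand ~U) -> (S nand (~P nand (Q xor V))) = T -> F = F

false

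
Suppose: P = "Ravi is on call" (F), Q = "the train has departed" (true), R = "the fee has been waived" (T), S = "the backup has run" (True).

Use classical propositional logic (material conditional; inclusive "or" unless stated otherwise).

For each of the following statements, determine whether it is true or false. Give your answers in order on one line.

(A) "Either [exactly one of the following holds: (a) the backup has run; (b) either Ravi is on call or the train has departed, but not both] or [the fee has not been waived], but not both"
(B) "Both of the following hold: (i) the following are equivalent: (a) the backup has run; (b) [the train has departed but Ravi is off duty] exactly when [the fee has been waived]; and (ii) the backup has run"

(A) False / (B) True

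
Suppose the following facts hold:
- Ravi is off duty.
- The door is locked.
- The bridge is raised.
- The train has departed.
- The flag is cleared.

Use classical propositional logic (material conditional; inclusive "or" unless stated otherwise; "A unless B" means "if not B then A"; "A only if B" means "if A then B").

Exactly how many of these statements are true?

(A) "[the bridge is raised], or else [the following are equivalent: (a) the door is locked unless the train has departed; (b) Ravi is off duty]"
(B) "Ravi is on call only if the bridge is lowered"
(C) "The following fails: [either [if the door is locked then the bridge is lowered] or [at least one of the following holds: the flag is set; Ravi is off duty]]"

Let L = "the bridge is raised" (T), M = "the door is locked" (T), K = "the train has departed" (T), S = "Ravi is on call" (F), W = "the flag is set" (F).

(A): Parsed as L | ((M | K) <-> ~S)

M | K = T | T = T
~S = ~F = T
(M | K) <-> ~S = T <-> T = T
L | ((M | K) <-> ~S) = T | T = T
Thus (A) is true.

(B): Formalization: S -> ~L

~L = ~T = F
S -> ~L = F -> F = T
Hence (B) is true.

(C): In symbols: ~((M -> ~L) | (W | ~S))

~L = ~T = F
M -> ~L = T -> F = F
~S = ~F = T
W | ~S = F | T = T
(M -> ~L) | (W | ~S) = F | T = T
~((M -> ~L) | (W | ~S)) = ~T = F
So (C) is false.

Count: 2.

2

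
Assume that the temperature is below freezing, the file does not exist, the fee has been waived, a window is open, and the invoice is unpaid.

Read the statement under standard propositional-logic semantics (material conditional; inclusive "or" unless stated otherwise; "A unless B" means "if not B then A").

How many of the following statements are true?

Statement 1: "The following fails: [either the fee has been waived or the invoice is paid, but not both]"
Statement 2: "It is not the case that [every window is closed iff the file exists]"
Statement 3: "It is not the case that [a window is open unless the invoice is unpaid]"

0

Let R = "the fee has been waived" (True), U = "the invoice is paid" (False), S = "a window is open" (True), Q = "the file exists" (False).

Statement 1: In symbols: not (R xor U)

R xor U = True xor False = True
not (R xor U) = not True = False
So Statement 1 is false.

Statement 2: This is not (not S iff Q).

not S = not True = False
not S iff Q = False iff False = True
not (not S iff Q) = not True = False
Hence Statement 2 is false.

Statement 3: Formalization: not (S or not U)

not U = not False = True
S or not U = True or True = True
not (S or not U) = not True = False
So Statement 3 is false.

Count: 0.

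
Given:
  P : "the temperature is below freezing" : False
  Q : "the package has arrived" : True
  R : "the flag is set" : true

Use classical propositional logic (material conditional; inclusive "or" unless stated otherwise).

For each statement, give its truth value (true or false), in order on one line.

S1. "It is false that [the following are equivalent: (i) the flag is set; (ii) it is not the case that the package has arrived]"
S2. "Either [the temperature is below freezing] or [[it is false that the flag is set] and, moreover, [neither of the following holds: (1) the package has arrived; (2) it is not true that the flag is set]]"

S1 True; S2 False

S1: Formalization: ~(R <-> ~Q)

~Q = ~T = F
R <-> ~Q = T <-> F = F
~(R <-> ~Q) = ~F = T
Thus S1 is true.

S2: In symbols: P | (~R & (Q nor ~R))

~R = ~T = F
~R = ~T = F
Q nor ~R = T nor F = F
~R & (Q nor ~R) = F & F = F
P | (~R & (Q nor ~R)) = F | F = F
Thus S2 is false.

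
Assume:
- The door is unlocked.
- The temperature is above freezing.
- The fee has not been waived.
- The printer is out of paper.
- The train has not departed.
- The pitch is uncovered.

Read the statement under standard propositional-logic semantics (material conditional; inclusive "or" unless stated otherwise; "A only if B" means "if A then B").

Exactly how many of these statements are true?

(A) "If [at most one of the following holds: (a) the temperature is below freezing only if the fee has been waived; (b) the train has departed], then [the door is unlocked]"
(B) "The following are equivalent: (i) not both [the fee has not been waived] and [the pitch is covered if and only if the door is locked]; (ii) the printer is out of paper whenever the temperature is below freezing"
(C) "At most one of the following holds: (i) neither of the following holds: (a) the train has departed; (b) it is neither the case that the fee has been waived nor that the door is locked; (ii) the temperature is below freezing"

Let Q = "the temperature is below freezing" (F), R = "the fee has been waived" (F), U = "the train has departed" (F), P = "the door is locked" (F), V = "the pitch is covered" (F), S = "the printer has paper" (F).

(A): Formalization: ((Q → R) ↑ U) → ¬P

Q → R = F → F = T
(Q → R) ↑ U = T ↑ F = T
¬P = ¬F = T
((Q → R) ↑ U) → ¬P = T → T = T
Hence (A) is true.

(B): This is (¬R ↑ (V ↔ P)) ↔ (Q → ¬S).

¬R = ¬F = T
V ↔ P = F ↔ F = T
¬R ↑ (V ↔ P) = T ↑ T = F
¬S = ¬F = T
Q → ¬S = F → T = T
(¬R ↑ (V ↔ P)) ↔ (Q → ¬S) = F ↔ T = F
Hence (B) is false.

(C): Formalization: (U ↓ (R ↓ P)) ↑ Q

R ↓ P = F ↓ F = T
U ↓ (R ↓ P) = F ↓ T = F
(U ↓ (R ↓ P)) ↑ Q = F ↑ F = T
Thus (C) is true.

Count: 2.

2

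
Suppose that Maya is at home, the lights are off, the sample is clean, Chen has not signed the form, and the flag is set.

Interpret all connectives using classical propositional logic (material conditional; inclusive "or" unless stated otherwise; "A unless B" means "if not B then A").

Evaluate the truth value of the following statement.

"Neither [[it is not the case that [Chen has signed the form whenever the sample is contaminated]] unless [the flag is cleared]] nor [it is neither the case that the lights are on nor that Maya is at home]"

The statement is true.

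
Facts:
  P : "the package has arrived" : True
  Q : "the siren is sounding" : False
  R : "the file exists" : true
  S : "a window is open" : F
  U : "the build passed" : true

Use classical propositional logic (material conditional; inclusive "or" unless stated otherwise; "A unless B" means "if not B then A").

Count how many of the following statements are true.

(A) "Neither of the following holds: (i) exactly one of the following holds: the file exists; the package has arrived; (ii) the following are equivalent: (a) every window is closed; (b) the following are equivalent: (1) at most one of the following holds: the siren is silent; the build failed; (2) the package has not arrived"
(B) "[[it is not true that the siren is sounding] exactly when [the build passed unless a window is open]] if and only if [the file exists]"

(A): Parsed as (R ⊕ P) ↓ (¬S ↔ ((¬Q ↑ ¬U) ↔ ¬P))

R ⊕ P = T ⊕ T = F
¬S = ¬F = T
¬Q = ¬F = T
¬U = ¬T = F
¬Q ↑ ¬U = T ↑ F = T
¬P = ¬T = F
(¬Q ↑ ¬U) ↔ ¬P = T ↔ F = F
¬S ↔ ((¬Q ↑ ¬U) ↔ ¬P) = T ↔ F = F
(R ⊕ P) ↓ (¬S ↔ ((¬Q ↑ ¬U) ↔ ¬P)) = F ↓ F = T
So (A) is true.

(B): Formalization: (¬Q ↔ (U ∨ S)) ↔ R

¬Q = ¬F = T
U ∨ S = T ∨ F = T
¬Q ↔ (U ∨ S) = T ↔ T = T
(¬Q ↔ (U ∨ S)) ↔ R = T ↔ T = T
So (B) is true.

2 of the 2 statements are true ((A), (B)).

2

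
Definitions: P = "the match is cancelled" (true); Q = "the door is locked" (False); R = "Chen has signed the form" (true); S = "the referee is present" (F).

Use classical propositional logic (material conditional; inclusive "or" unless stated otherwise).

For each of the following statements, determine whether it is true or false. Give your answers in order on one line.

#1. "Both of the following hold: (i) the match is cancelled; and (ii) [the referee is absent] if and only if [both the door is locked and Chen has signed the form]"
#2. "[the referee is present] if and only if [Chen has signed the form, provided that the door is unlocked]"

#1 False / #2 False

#1: This is P & (~S <-> (Q & R)).

~S = ~F = T
Q & R = F & T = F
~S <-> (Q & R) = T <-> F = F
P & (~S <-> (Q & R)) = T & F = F
Hence #1 is false.

#2: This is S <-> (~Q -> R).

~Q = ~F = T
~Q -> R = T -> T = T
S <-> (~Q -> R) = F <-> T = F
So #2 is false.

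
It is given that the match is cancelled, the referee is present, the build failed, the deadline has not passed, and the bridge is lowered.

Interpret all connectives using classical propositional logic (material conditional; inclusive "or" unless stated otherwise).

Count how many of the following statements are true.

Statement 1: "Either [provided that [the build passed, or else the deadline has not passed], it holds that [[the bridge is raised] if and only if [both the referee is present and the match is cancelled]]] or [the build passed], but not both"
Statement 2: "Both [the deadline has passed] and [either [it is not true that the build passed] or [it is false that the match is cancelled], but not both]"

0

Let S = "the build passed" (F), R = "the deadline has passed" (F), W = "the bridge is raised" (F), D = "the referee is present" (T), P = "the match is cancelled" (T).

Statement 1: In symbols: ((S ∨ ¬R) → (W ↔ (D ∧ P))) ⊕ S

¬R = ¬F = T
S ∨ ¬R = F ∨ T = T
D ∧ P = T ∧ T = T
W ↔ (D ∧ P) = F ↔ T = F
(S ∨ ¬R) → (W ↔ (D ∧ P)) = T → F = F
((S ∨ ¬R) → (W ↔ (D ∧ P))) ⊕ S = F ⊕ F = F
So Statement 1 is false.

Statement 2: In symbols: R ∧ (¬S ⊕ ¬P)

¬S = ¬F = T
¬P = ¬T = F
¬S ⊕ ¬P = T ⊕ F = T
R ∧ (¬S ⊕ ¬P) = F ∧ T = F
Thus Statement 2 is false.

True statements: 0 (none).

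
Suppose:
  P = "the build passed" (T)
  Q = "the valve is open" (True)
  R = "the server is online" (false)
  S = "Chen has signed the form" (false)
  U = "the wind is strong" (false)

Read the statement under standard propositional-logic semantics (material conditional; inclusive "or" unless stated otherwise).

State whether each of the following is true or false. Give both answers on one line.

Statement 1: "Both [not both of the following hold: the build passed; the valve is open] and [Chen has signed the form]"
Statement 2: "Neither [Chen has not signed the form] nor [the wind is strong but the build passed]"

Statement 1 false / Statement 2 false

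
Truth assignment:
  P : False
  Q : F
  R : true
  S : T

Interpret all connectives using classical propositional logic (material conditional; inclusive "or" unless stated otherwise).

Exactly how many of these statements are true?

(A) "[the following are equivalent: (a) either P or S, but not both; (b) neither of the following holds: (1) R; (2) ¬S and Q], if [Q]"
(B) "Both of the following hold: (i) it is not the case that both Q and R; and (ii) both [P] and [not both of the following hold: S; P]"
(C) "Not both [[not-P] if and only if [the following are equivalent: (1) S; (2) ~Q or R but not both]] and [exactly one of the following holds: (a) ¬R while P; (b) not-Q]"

2

(A): This is Q -> ((P xor S) iff (R nor (not S and Q))).

P xor S = False xor True = True
not S = not True = False
not S and Q = False and False = False
R nor (not S and Q) = True nor False = False
(P xor S) iff (R nor (not S and Q)) = True iff False = False
Q -> ((P xor S) iff (R nor (not S and Q))) = False -> False = True
Hence (A) is true.

(B): Formalization: (Q nand R) and (P and (S nand P))

Q nand R = False nand True = True
S nand P = True nand False = True
P and (S nand P) = False and True = False
(Q nand R) and (P and (S nand P)) = True and False = False
So (B) is false.

(C): This is (not P iff (S iff (not Q xor R))) nand ((not R and P) xor not Q).

not P = not False = True
not Q = not False = True
not Q xor R = True xor True = False
S iff (not Q xor R) = True iff False = False
not P iff (S iff (not Q xor R)) = True iff False = False
not R = not True = False
not R and P = False and False = False
not Q = not False = True
(not R and P) xor not Q = False xor True = True
(not P iff (S iff (not Q xor R))) nand ((not R and P) xor not Q) = False nand True = True
Thus (C) is true.

Count: 2.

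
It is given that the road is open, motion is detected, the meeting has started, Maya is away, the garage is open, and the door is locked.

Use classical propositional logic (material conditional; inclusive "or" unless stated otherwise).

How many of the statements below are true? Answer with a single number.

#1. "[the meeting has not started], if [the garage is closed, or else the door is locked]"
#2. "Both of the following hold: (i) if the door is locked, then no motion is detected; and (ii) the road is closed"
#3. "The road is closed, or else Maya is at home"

0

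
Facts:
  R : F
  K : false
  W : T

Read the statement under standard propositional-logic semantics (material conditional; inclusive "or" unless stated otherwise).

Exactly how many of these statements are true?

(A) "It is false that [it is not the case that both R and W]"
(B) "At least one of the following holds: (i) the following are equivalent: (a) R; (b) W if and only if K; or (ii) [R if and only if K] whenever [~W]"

(A): This is not (R nand W).

R nand W = False nand True = True
not (R nand W) = not True = False
Hence (A) is false.

(B): Formalization: (R iff (W iff K)) or (not W -> (R iff K))

W iff K = True iff False = False
R iff (W iff K) = False iff False = True
not W = not True = False
R iff K = False iff False = True
not W -> (R iff K) = False -> True = True
(R iff (W iff K)) or (not W -> (R iff K)) = True or True = True
Hence (B) is true.

Count: 1.

1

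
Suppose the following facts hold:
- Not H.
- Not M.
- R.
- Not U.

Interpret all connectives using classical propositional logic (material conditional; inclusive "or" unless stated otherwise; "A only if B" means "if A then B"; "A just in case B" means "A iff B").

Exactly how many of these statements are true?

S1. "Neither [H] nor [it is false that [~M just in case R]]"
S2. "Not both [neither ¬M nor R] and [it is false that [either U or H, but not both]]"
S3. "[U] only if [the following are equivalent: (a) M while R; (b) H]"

3

S1: In symbols: H nor ~(~M <-> R)

~M = ~F = T
~M <-> R = T <-> T = T
~(~M <-> R) = ~T = F
H nor ~(~M <-> R) = F nor F = T
So S1 is true.

S2: In symbols: (~M nor R) nand ~(U xor H)

~M = ~F = T
~M nor R = T nor T = F
U xor H = F xor F = F
~(U xor H) = ~F = T
(~M nor R) nand ~(U xor H) = F nand T = T
Hence S2 is true.

S3: Parsed as U -> ((M & R) <-> H)

M & R = F & T = F
(M & R) <-> H = F <-> F = T
U -> ((M & R) <-> H) = F -> T = T
Hence S3 is true.

Count: 3.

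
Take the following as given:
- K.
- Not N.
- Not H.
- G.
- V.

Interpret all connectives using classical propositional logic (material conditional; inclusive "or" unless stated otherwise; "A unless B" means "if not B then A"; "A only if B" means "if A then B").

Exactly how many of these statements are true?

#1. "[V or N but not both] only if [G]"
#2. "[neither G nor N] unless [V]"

2

#1: Parsed as (V xor N) -> G

V xor N = T xor F = T
(V xor N) -> G = T -> T = T
Thus #1 is true.

#2: Formalization: (G nor N) | V

G nor N = T nor F = F
(G nor N) | V = F | T = T
So #2 is true.

2 of the 2 statements are true (#1, #2).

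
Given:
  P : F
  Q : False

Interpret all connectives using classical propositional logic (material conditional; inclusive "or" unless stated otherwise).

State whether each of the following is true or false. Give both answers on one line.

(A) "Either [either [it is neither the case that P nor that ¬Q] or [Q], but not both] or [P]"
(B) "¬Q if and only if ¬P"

(A) F; (B) T

(A): Parsed as ((P ↓ ¬Q) ⊕ Q) ∨ P

¬Q = ¬F = T
P ↓ ¬Q = F ↓ T = F
(P ↓ ¬Q) ⊕ Q = F ⊕ F = F
((P ↓ ¬Q) ⊕ Q) ∨ P = F ∨ F = F
Hence (A) is false.

(B): In symbols: ¬Q ↔ ¬P

¬Q = ¬F = T
¬P = ¬F = T
¬Q ↔ ¬P = T ↔ T = T
So (B) is true.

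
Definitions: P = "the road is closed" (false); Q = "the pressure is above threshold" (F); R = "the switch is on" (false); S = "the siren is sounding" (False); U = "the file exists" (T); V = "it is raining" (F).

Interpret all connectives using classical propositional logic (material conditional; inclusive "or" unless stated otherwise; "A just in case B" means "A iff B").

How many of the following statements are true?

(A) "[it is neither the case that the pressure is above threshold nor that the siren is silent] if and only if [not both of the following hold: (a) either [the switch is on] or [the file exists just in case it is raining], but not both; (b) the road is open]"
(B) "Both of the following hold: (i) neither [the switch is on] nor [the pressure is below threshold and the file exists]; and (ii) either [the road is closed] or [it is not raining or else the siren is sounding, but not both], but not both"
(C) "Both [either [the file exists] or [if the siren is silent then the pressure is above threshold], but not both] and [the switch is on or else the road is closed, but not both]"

0

(A): In symbols: (Q nor ~S) <-> ((R xor (U <-> V)) nand ~P)

~S = ~F = T
Q nor ~S = F nor T = F
U <-> V = T <-> F = F
R xor (U <-> V) = F xor F = F
~P = ~F = T
(R xor (U <-> V)) nand ~P = F nand T = T
(Q nor ~S) <-> ((R xor (U <-> V)) nand ~P) = F <-> T = F
Thus (A) is false.

(B): Parsed as (R nor (~Q & U)) & (P xor (~V xor S))

~Q = ~F = T
~Q & U = T & T = T
R nor (~Q & U) = F nor T = F
~V = ~F = T
~V xor S = T xor F = T
P xor (~V xor S) = F xor T = T
(R nor (~Q & U)) & (P xor (~V xor S)) = F & T = F
Thus (B) is false.

(C): Parsed as (U xor (~S -> Q)) & (R xor P)

~S = ~F = T
~S -> Q = T -> F = F
U xor (~S -> Q) = T xor F = T
R xor P = F xor F = F
(U xor (~S -> Q)) & (R xor P) = T & F = F
Thus (C) is false.

0 of the 3 statements are true (none).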